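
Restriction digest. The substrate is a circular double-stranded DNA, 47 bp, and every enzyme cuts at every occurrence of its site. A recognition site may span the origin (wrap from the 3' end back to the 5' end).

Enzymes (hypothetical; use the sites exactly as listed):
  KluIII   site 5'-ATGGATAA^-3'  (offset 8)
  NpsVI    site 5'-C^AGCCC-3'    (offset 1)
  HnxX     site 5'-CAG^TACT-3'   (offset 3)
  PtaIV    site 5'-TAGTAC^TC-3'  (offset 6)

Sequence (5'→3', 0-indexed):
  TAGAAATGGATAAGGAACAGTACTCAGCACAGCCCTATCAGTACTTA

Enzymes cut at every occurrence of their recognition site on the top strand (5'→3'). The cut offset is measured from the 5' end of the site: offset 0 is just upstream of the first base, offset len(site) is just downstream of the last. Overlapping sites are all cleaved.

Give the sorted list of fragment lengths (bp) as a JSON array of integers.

[7,10,11,19]

Site scan:
  KluIII ATGGATAA/8: at [5] ⇒ [13]
  NpsVI CAGCCC/1: at [29] ⇒ [30]
  HnxX CAGTACT/3: at [17, 38] ⇒ [20, 41]
  PtaIV (TAGTACTC, off=6): no sites

Pooled cuts: [13, 20, 30, 41]

Fragment lengths:
  13→20: 7 bp
  20→30: 10 bp
  30→41: 11 bp
  41→13 (wrap): 47-41+13 = 19 bp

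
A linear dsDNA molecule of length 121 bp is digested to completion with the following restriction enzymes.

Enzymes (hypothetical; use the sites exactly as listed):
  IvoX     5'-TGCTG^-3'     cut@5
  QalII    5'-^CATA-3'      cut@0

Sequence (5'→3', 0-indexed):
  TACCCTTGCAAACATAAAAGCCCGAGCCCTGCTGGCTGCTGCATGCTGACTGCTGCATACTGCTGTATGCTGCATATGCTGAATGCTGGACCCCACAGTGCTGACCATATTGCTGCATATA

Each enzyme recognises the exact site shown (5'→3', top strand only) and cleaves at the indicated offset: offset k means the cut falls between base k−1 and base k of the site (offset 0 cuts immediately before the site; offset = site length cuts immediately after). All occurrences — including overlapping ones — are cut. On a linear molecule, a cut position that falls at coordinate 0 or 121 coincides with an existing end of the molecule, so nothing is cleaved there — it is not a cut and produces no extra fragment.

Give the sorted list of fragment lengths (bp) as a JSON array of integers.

[2,6,7,7,7,7,7,9,10,10,12,15,22]

Scan for sites:
  IvoX (TGCTG, off=5): starts [29, 36, 43, 50, 60, 67, 76, 83, 98, 110] → cuts [34, 41, 48, 55, 65, 72, 81, 88, 103, 115]
  QalII (CATA, off=0): starts [12, 55, 72, 105, 115] → cuts [12, 55, 72, 105, 115]

Pooled cuts: [12, 34, 41, 48, 55, 65, 72, 81, 88, 103, 105, 115]

Fragments:
  [0,12): 12 bp
  [12,34): 22 bp
  [34,41): 7 bp
  [41,48): 7 bp
  [48,55): 7 bp
  [55,65): 10 bp
  [65,72): 7 bp
  [72,81): 9 bp
  [81,88): 7 bp
  [88,103): 15 bp
  [103,105): 2 bp
  [105,115): 10 bp
  [115,121): 6 bp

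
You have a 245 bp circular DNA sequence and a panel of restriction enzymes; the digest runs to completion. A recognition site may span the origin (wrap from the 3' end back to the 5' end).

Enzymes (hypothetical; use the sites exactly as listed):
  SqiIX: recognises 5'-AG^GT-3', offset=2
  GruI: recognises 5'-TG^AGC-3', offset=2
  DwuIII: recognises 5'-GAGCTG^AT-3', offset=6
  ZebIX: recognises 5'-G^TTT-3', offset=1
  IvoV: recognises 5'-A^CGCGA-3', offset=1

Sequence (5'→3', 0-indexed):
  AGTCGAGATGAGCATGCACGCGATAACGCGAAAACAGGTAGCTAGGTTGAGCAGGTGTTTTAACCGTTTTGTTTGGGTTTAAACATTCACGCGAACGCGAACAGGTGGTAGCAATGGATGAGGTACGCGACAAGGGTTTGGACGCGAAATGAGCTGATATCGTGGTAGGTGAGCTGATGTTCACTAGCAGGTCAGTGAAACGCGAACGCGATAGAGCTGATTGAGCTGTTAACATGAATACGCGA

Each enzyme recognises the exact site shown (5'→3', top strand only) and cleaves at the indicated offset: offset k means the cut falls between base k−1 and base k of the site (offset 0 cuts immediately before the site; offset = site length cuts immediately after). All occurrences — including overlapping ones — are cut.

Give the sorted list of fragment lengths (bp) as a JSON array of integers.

[3,3,3,4,4,5,5,5,5,6,6,6,6,8,8,8,9,9,9,10,11,11,12,12,13,14,15,17,18]

Scan for sites:
  SqiIX (AGGT, off=2): starts [35, 43, 52, 102, 120, 166, 188] → cuts [37, 45, 54, 104, 122, 168, 190]
  GruI (TGAGC, off=2): starts [8, 47, 149, 169, 221] → cuts [10, 49, 151, 171, 223]
  DwuIII (GAGCTGAT, off=6): starts [150, 170, 213] → cuts [156, 176, 219]
  ZebIX (GTTT, off=1): starts [56, 65, 70, 76, 135] → cuts [57, 66, 71, 77, 136]
  IvoV (ACGCGA, off=1): starts [17, 25, 88, 94, 124, 141, 199, 205, 239] → cuts [18, 26, 89, 95, 125, 142, 200, 206, 240]

All cut coordinates (distinct, sorted): [10, 18, 26, 37, 45, 49, 54, 57, 66, 71, 77, 89, 95, 104, 122, 125, 136, 142, 151, 156, 168, 171, 176, 190, 200, 206, 219, 223, 240]

Fragment lengths:
  10→18: 8 bp
  18→26: 8 bp
  26→37: 11 bp
  37→45: 8 bp
  45→49: 4 bp
  49→54: 5 bp
  54→57: 3 bp
  57→66: 9 bp
  66→71: 5 bp
  71→77: 6 bp
  77→89: 12 bp
  89→95: 6 bp
  95→104: 9 bp
  104→122: 18 bp
  122→125: 3 bp
  125→136: 11 bp
  136→142: 6 bp
  142→151: 9 bp
  151→156: 5 bp
  156→168: 12 bp
  168→171: 3 bp
  171→176: 5 bp
  176→190: 14 bp
  190→200: 10 bp
  200→206: 6 bp
  206→219: 13 bp
  219→223: 4 bp
  223→240: 17 bp
  240→10 (wrap): 245-240+10 = 15 bp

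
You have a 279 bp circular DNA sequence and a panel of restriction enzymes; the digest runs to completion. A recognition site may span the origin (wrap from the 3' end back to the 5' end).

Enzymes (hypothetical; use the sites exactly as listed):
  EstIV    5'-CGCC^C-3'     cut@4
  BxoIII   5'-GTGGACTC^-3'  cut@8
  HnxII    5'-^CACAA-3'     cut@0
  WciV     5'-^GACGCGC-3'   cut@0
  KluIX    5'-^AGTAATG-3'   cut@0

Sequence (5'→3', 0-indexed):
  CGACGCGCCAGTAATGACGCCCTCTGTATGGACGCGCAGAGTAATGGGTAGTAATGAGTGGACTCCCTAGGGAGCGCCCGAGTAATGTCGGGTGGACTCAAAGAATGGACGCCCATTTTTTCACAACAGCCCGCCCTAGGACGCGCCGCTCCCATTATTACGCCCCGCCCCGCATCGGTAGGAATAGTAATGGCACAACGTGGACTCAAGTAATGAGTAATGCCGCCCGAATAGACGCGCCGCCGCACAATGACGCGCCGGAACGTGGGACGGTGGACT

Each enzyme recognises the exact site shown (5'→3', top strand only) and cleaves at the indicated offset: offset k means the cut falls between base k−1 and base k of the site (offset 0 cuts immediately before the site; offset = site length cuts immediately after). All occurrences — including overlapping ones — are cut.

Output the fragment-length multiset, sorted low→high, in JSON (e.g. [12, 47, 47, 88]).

Site scan:
  EstIV (CGCCC, off=4): starts [17, 74, 109, 131, 160, 165, 223] → cuts [21, 78, 113, 135, 164, 169, 227]
  BxoIII (GTGGACTC, off=8): starts [57, 91, 199, 272] → cuts [1, 65, 99, 207]
  HnxII (CACAA, off=0): starts [121, 193, 245] → cuts [121, 193, 245]
  WciV (GACGCGC, off=0): starts [1, 30, 139, 233, 251] → cuts [1, 30, 139, 233, 251]
  KluIX (AGTAATG, off=0): starts [9, 39, 49, 80, 185, 208, 215] → cuts [9, 39, 49, 80, 185, 208, 215]

All cut coordinates (distinct, sorted): [1, 9, 21, 30, 39, 49, 65, 78, 80, 99, 113, 121, 135, 139, 164, 169, 185, 193, 207, 208, 215, 227, 233, 245, 251]

Fragments:
  1→9: 8 bp
  9→21: 12 bp
  21→30: 9 bp
  30→39: 9 bp
  39→49: 10 bp
  49→65: 16 bp
  65→78: 13 bp
  78→80: 2 bp
  80→99: 19 bp
  99→113: 14 bp
  113→121: 8 bp
  121→135: 14 bp
  135→139: 4 bp
  139→164: 25 bp
  164→169: 5 bp
  169→185: 16 bp
  185→193: 8 bp
  193→207: 14 bp
  207→208: 1 bp
  208→215: 7 bp
  215→227: 12 bp
  227→233: 6 bp
  233→245: 12 bp
  245→251: 6 bp
  251→1 (wrap): 279-251+1 = 29 bp

[1,2,4,5,6,6,7,8,8,8,9,9,10,12,12,12,13,14,14,14,16,16,19,25,29]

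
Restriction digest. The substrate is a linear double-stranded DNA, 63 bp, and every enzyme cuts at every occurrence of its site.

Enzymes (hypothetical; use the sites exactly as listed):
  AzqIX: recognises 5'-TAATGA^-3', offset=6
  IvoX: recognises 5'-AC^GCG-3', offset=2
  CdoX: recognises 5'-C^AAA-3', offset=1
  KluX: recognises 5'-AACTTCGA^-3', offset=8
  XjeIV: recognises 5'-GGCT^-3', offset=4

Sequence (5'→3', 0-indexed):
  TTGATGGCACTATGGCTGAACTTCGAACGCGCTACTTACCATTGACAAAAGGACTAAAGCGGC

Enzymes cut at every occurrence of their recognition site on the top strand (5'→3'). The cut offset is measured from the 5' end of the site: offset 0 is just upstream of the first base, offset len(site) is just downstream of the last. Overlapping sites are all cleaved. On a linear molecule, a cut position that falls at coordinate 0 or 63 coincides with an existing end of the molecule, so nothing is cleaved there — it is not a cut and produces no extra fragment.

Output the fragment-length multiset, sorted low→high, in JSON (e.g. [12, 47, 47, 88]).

Per-enzyme occurrences:
  AzqIX (TAATGA, off=6): no sites
  IvoX ACGCG/2: at [26] ⇒ [28]
  CdoX CAAA/1: at [45] ⇒ [46]
  KluX AACTTCGA/8: at [18] ⇒ [26]
  XjeIV GGCT/4: at [13] ⇒ [17]

All cut coordinates (distinct, sorted): [17, 26, 28, 46]

Fragment lengths:
  [0,17): 17 bp
  [17,26): 9 bp
  [26,28): 2 bp
  [28,46): 18 bp
  [46,63): 17 bp

[2,9,17,17,18]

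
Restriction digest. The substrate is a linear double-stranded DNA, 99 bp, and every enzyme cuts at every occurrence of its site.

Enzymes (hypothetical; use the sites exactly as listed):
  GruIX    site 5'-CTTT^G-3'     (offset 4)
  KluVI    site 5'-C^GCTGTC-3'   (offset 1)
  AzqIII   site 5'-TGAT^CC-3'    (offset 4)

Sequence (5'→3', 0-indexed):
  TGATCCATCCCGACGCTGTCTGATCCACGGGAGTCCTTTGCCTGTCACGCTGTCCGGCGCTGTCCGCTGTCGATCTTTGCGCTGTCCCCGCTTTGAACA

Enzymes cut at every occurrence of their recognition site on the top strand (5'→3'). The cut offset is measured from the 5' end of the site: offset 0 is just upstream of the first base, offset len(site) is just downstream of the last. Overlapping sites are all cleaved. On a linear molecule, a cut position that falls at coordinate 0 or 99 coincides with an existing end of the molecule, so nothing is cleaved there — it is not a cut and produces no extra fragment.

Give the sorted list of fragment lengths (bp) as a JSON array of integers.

[2,4,5,7,9,10,10,10,13,14,15]

Scan for sites:
  GruIX CTTTG/4: at [35, 74, 90] ⇒ [39, 78, 94]
  KluVI CGCTGTC/1: at [13, 47, 57, 64, 79] ⇒ [14, 48, 58, 65, 80]
  AzqIII TGATCC/4: at [0, 20] ⇒ [4, 24]

Pooled cuts: [4, 14, 24, 39, 48, 58, 65, 78, 80, 94]

Fragment lengths:
  [0,4): 4 bp
  [4,14): 10 bp
  [14,24): 10 bp
  [24,39): 15 bp
  [39,48): 9 bp
  [48,58): 10 bp
  [58,65): 7 bp
  [65,78): 13 bp
  [78,80): 2 bp
  [80,94): 14 bp
  [94,99): 5 bp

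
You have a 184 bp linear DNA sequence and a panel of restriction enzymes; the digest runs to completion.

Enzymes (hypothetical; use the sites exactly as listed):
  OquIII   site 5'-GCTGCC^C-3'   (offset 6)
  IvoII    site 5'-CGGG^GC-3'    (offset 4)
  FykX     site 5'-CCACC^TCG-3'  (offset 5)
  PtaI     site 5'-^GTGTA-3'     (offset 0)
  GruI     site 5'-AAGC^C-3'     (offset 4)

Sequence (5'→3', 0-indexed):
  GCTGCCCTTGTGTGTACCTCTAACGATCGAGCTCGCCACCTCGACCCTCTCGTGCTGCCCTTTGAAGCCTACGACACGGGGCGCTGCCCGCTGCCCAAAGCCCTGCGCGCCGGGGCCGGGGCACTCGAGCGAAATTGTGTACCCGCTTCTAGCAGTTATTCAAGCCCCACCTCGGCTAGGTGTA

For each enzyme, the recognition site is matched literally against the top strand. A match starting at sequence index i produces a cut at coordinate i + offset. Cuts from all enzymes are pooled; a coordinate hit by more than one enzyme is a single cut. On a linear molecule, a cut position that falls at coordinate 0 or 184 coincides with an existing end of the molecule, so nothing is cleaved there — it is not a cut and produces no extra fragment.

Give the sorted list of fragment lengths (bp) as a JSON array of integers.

Per-enzyme occurrences:
  OquIII (GCTGCCC, off=6): starts [0, 53, 82, 89] → cuts [6, 59, 88, 95]
  IvoII (CGGGGC, off=4): starts [76, 110, 116] → cuts [80, 114, 120]
  FykX (CCACCTCG, off=5): starts [35, 166] → cuts [40, 171]
  PtaI (GTGTA, off=0): starts [11, 136, 179] → cuts [11, 136, 179]
  GruI (AAGCC, off=4): starts [64, 97, 161] → cuts [68, 101, 165]

Pooled cuts: [6, 11, 40, 59, 68, 80, 88, 95, 101, 114, 120, 136, 165, 171, 179]

Fragments:
  [0,6): 6 bp
  [6,11): 5 bp
  [11,40): 29 bp
  [40,59): 19 bp
  [59,68): 9 bp
  [68,80): 12 bp
  [80,88): 8 bp
  [88,95): 7 bp
  [95,101): 6 bp
  [101,114): 13 bp
  [114,120): 6 bp
  [120,136): 16 bp
  [136,165): 29 bp
  [165,171): 6 bp
  [171,179): 8 bp
  [179,184): 5 bp

[5,5,6,6,6,6,7,8,8,9,12,13,16,19,29,29]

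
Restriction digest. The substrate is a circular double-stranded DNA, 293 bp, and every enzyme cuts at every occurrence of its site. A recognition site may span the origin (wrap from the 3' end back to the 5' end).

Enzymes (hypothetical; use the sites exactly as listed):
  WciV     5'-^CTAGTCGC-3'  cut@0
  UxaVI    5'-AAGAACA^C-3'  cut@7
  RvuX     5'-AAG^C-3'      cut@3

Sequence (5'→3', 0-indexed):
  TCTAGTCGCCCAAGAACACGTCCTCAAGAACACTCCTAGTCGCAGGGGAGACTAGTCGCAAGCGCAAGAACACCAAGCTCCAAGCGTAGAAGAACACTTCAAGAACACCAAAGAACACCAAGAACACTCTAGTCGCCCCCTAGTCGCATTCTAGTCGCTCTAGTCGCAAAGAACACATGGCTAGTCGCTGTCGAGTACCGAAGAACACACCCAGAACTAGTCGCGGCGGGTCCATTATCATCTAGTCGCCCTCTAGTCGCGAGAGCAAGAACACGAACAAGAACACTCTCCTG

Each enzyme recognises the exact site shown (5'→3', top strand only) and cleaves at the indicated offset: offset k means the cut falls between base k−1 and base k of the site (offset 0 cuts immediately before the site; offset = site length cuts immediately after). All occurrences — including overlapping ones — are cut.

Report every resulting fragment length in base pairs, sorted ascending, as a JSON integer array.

Scan for sites:
  WciV (CTAGTCGC, off=0): starts [1, 35, 51, 128, 139, 150, 159, 180, 216, 241, 252] → cuts [1, 35, 51, 128, 139, 150, 159, 180, 216, 241, 252]
  UxaVI (AAGAACAC, off=7): starts [11, 25, 65, 89, 100, 110, 119, 168, 200, 266, 278] → cuts [18, 32, 72, 96, 107, 117, 126, 175, 207, 273, 285]
  RvuX (AAGC, off=3): starts [59, 74, 81] → cuts [62, 77, 84]

All cut coordinates (distinct, sorted): [1, 18, 32, 35, 51, 62, 72, 77, 84, 96, 107, 117, 126, 128, 139, 150, 159, 175, 180, 207, 216, 241, 252, 273, 285]

Fragments:
  1→18: 17 bp
  18→32: 14 bp
  32→35: 3 bp
  35→51: 16 bp
  51→62: 11 bp
  62→72: 10 bp
  72→77: 5 bp
  77→84: 7 bp
  84→96: 12 bp
  96→107: 11 bp
  107→117: 10 bp
  117→126: 9 bp
  126→128: 2 bp
  128→139: 11 bp
  139→150: 11 bp
  150→159: 9 bp
  159→175: 16 bp
  175→180: 5 bp
  180→207: 27 bp
  207→216: 9 bp
  216→241: 25 bp
  241→252: 11 bp
  252→273: 21 bp
  273→285: 12 bp
  285→1 (wrap): 293-285+1 = 9 bp

[2,3,5,5,7,9,9,9,9,10,10,11,11,11,11,11,12,12,14,16,16,17,21,25,27]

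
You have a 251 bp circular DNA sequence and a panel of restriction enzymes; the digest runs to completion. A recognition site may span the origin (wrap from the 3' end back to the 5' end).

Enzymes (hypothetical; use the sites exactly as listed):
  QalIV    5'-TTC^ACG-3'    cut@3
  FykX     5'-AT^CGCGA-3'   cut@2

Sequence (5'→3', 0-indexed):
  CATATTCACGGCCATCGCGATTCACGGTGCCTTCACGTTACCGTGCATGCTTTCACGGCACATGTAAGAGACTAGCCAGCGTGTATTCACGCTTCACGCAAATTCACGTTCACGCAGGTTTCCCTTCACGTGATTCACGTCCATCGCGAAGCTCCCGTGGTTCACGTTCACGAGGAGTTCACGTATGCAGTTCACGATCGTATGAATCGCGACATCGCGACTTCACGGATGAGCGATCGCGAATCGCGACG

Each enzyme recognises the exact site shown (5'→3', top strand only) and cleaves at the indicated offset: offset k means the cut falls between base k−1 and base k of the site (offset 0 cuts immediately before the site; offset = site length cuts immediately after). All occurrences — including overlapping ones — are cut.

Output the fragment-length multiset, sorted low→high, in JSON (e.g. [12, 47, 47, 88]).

[6,6,7,7,8,8,8,8,9,9,10,11,11,13,13,14,14,16,19,20,34]

Per-enzyme occurrences:
  QalIV (TTCACG, off=3): starts [4, 20, 31, 51, 85, 92, 102, 108, 124, 133, 160, 166, 177, 190, 221] → cuts [7, 23, 34, 54, 88, 95, 105, 111, 127, 136, 163, 169, 180, 193, 224]
  FykX (ATCGCGA, off=2): starts [13, 142, 205, 213, 235, 242] → cuts [15, 144, 207, 215, 237, 244]

Pooled cuts: [7, 15, 23, 34, 54, 88, 95, 105, 111, 127, 136, 144, 163, 169, 180, 193, 207, 215, 224, 237, 244]

Fragments:
  7→15: 8 bp
  15→23: 8 bp
  23→34: 11 bp
  34→54: 20 bp
  54→88: 34 bp
  88→95: 7 bp
  95→105: 10 bp
  105→111: 6 bp
  111→127: 16 bp
  127→136: 9 bp
  136→144: 8 bp
  144→163: 19 bp
  163→169: 6 bp
  169→180: 11 bp
  180→193: 13 bp
  193→207: 14 bp
  207→215: 8 bp
  215→224: 9 bp
  224→237: 13 bp
  237→244: 7 bp
  244→7 (wrap): 251-244+7 = 14 bp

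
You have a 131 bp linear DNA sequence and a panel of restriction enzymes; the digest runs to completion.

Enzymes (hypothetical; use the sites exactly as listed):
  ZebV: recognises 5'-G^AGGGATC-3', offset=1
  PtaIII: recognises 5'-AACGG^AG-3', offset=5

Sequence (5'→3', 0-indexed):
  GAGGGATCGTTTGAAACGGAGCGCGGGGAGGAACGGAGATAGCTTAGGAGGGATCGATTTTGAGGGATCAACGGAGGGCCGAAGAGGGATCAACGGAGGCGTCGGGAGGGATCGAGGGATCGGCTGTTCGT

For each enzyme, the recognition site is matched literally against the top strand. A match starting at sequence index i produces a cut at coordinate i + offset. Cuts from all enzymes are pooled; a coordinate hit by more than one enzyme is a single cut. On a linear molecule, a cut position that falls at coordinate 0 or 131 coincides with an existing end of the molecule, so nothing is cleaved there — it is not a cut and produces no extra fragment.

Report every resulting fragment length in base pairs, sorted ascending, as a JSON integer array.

Site scan:
  ZebV GAGGGATC/1: at [0, 47, 61, 83, 105, 113] ⇒ [1, 48, 62, 84, 106, 114]
  PtaIII AACGGAG/5: at [14, 31, 69, 91] ⇒ [19, 36, 74, 96]

Pooled cuts: [1, 19, 36, 48, 62, 74, 84, 96, 106, 114]

Fragments:
  [0,1): 1 bp
  [1,19): 18 bp
  [19,36): 17 bp
  [36,48): 12 bp
  [48,62): 14 bp
  [62,74): 12 bp
  [74,84): 10 bp
  [84,96): 12 bp
  [96,106): 10 bp
  [106,114): 8 bp
  [114,131): 17 bp

[1,8,10,10,12,12,12,14,17,17,18]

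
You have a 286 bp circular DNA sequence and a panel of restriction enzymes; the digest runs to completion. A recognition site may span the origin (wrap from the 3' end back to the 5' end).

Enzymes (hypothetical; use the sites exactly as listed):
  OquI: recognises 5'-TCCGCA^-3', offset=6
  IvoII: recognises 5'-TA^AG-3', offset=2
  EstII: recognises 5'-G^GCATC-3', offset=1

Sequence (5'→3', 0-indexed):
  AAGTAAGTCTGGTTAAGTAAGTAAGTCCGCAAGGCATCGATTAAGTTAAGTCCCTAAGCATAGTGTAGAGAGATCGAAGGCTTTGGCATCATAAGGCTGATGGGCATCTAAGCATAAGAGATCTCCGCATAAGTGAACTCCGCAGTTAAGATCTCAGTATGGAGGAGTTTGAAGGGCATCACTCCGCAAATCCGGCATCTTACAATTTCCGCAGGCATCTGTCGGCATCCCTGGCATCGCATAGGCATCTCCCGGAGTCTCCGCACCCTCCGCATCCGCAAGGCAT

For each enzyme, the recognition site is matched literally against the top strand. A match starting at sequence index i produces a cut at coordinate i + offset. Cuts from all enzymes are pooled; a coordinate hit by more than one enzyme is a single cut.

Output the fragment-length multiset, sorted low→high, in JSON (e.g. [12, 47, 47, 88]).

[1,2,2,4,4,4,4,5,6,6,6,7,7,8,8,8,9,9,10,10,10,10,11,13,13,13,19,21,27,29]

Per-enzyme occurrences:
  OquI (TCCGCA, off=6): starts [25, 123, 138, 182, 207, 259, 268, 274] → cuts [31, 129, 144, 188, 213, 265, 274, 280]
  IvoII (TAAG, off=2): starts [3, 13, 17, 21, 41, 46, 54, 91, 108, 114, 129, 146, 285] → cuts [1, 5, 15, 19, 23, 43, 48, 56, 93, 110, 116, 131, 148]
  EstII (GGCATC, off=1): starts [32, 84, 102, 174, 193, 213, 223, 232, 243] → cuts [33, 85, 103, 175, 194, 214, 224, 233, 244]

All cut coordinates (distinct, sorted): [1, 5, 15, 19, 23, 31, 33, 43, 48, 56, 85, 93, 103, 110, 116, 129, 131, 144, 148, 175, 188, 194, 213, 214, 224, 233, 244, 265, 274, 280]

Fragments:
  1→5: 4 bp
  5→15: 10 bp
  15→19: 4 bp
  19→23: 4 bp
  23→31: 8 bp
  31→33: 2 bp
  33→43: 10 bp
  43→48: 5 bp
  48→56: 8 bp
  56→85: 29 bp
  85→93: 8 bp
  93→103: 10 bp
  103→110: 7 bp
  110→116: 6 bp
  116→129: 13 bp
  129→131: 2 bp
  131→144: 13 bp
  144→148: 4 bp
  148→175: 27 bp
  175→188: 13 bp
  188→194: 6 bp
  194→213: 19 bp
  213→214: 1 bp
  214→224: 10 bp
  224→233: 9 bp
  233→244: 11 bp
  244→265: 21 bp
  265→274: 9 bp
  274→280: 6 bp
  280→1 (wrap): 286-280+1 = 7 bp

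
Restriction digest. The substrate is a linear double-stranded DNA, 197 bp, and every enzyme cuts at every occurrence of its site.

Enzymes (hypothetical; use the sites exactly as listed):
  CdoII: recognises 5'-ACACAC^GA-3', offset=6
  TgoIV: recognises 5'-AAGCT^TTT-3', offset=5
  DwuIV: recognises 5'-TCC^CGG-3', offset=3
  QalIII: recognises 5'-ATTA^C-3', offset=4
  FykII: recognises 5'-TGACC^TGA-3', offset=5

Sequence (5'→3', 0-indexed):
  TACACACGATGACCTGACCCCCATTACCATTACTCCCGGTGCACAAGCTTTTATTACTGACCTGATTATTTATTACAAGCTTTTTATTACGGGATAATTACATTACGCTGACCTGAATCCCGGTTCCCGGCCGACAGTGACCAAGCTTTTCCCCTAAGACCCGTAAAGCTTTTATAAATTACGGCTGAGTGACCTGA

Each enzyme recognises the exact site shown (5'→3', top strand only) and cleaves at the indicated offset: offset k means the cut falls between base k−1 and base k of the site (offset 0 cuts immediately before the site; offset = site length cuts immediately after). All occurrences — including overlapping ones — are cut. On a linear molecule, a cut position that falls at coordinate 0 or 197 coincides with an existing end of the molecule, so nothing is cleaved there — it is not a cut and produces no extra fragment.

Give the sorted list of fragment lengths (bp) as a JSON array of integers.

Per-enzyme occurrences:
  CdoII (ACACACGA, off=6): starts [1] → cuts [7]
  TgoIV (AAGCTTTT, off=5): starts [44, 76, 142, 165] → cuts [49, 81, 147, 170]
  DwuIV (TCCCGG, off=3): starts [33, 117, 124] → cuts [36, 120, 127]
  QalIII (ATTAC, off=4): starts [22, 28, 52, 71, 85, 96, 101, 177] → cuts [26, 32, 56, 75, 89, 100, 105, 181]
  FykII (TGACCTGA, off=5): starts [9, 57, 108, 189] → cuts [14, 62, 113, 194]

All cut coordinates (distinct, sorted): [7, 14, 26, 32, 36, 49, 56, 62, 75, 81, 89, 100, 105, 113, 120, 127, 147, 170, 181, 194]

Fragments:
  [0,7): 7 bp
  [7,14): 7 bp
  [14,26): 12 bp
  [26,32): 6 bp
  [32,36): 4 bp
  [36,49): 13 bp
  [49,56): 7 bp
  [56,62): 6 bp
  [62,75): 13 bp
  [75,81): 6 bp
  [81,89): 8 bp
  [89,100): 11 bp
  [100,105): 5 bp
  [105,113): 8 bp
  [113,120): 7 bp
  [120,127): 7 bp
  [127,147): 20 bp
  [147,170): 23 bp
  [170,181): 11 bp
  [181,194): 13 bp
  [194,197): 3 bp

[3,4,5,6,6,6,7,7,7,7,7,8,8,11,11,12,13,13,13,20,23]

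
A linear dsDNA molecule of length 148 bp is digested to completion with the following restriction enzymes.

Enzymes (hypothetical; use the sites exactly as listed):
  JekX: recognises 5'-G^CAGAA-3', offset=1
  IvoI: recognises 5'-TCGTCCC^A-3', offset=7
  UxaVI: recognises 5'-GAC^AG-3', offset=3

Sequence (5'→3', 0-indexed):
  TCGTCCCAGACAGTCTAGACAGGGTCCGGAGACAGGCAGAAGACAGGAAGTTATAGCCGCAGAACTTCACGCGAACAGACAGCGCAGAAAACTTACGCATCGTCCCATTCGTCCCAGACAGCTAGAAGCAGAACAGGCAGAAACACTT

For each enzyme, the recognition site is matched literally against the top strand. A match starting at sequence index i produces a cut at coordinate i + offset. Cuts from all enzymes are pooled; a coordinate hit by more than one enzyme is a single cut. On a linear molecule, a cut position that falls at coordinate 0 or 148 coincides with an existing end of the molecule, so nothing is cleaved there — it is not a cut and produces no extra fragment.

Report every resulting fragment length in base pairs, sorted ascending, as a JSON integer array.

[3,4,4,4,7,8,9,9,9,9,11,13,15,21,22]

Site scan:
  JekX (GCAGAA, off=1): starts [35, 58, 83, 127, 136] → cuts [36, 59, 84, 128, 137]
  IvoI (TCGTCCCA, off=7): starts [0, 99, 108] → cuts [7, 106, 115]
  UxaVI (GACAG, off=3): starts [8, 17, 30, 41, 77, 116] → cuts [11, 20, 33, 44, 80, 119]

All cut coordinates (distinct, sorted): [7, 11, 20, 33, 36, 44, 59, 80, 84, 106, 115, 119, 128, 137]

Fragments:
  [0,7): 7 bp
  [7,11): 4 bp
  [11,20): 9 bp
  [20,33): 13 bp
  [33,36): 3 bp
  [36,44): 8 bp
  [44,59): 15 bp
  [59,80): 21 bp
  [80,84): 4 bp
  [84,106): 22 bp
  [106,115): 9 bp
  [115,119): 4 bp
  [119,128): 9 bp
  [128,137): 9 bp
  [137,148): 11 bp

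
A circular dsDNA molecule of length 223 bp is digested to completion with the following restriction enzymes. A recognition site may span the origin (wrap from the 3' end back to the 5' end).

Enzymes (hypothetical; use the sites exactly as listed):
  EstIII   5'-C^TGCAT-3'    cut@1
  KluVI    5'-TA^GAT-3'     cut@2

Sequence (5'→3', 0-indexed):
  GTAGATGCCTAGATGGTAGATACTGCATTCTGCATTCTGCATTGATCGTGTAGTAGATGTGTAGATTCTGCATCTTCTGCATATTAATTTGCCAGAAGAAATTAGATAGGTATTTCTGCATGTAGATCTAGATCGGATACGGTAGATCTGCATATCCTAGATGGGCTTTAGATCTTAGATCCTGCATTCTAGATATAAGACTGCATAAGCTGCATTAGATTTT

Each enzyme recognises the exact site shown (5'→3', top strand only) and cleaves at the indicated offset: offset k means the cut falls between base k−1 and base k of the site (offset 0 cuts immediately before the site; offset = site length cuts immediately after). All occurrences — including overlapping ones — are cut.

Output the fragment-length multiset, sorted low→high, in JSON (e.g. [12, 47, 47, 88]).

Scan for sites:
  EstIII CTGCAT/1: at [22, 29, 36, 67, 76, 115, 147, 181, 200, 209] ⇒ [23, 30, 37, 68, 77, 116, 148, 182, 201, 210]
  KluVI TAGAT/2: at [1, 9, 16, 53, 61, 102, 122, 128, 142, 157, 168, 175, 189, 215] ⇒ [3, 11, 18, 55, 63, 104, 124, 130, 144, 159, 170, 177, 191, 217]

All cut coordinates (distinct, sorted): [3, 11, 18, 23, 30, 37, 55, 63, 68, 77, 104, 116, 124, 130, 144, 148, 159, 170, 177, 182, 191, 201, 210, 217]

Fragment lengths:
  3→11: 8 bp
  11→18: 7 bp
  18→23: 5 bp
  23→30: 7 bp
  30→37: 7 bp
  37→55: 18 bp
  55→63: 8 bp
  63→68: 5 bp
  68→77: 9 bp
  77→104: 27 bp
  104→116: 12 bp
  116→124: 8 bp
  124→130: 6 bp
  130→144: 14 bp
  144→148: 4 bp
  148→159: 11 bp
  159→170: 11 bp
  170→177: 7 bp
  177→182: 5 bp
  182→191: 9 bp
  191→201: 10 bp
  201→210: 9 bp
  210→217: 7 bp
  217→3 (wrap): 223-217+3 = 9 bp

[4,5,5,5,6,7,7,7,7,7,8,8,8,9,9,9,9,10,11,11,12,14,18,27]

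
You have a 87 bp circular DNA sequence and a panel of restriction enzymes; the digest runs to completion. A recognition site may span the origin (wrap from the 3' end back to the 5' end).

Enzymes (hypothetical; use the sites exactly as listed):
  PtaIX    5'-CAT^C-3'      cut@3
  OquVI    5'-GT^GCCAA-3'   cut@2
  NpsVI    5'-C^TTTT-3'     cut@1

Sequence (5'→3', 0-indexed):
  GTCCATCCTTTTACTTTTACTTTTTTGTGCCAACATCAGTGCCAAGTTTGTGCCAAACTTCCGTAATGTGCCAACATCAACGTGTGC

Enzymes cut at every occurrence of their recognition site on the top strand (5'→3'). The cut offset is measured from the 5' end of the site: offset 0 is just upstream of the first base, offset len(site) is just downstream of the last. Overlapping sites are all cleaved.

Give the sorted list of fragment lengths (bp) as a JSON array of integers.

[2,4,6,6,8,8,8,11,16,18]

Per-enzyme occurrences:
  PtaIX CATC/3: at [3, 33, 74] ⇒ [6, 36, 77]
  OquVI GTGCCAA/2: at [26, 38, 49, 67] ⇒ [28, 40, 51, 69]
  NpsVI CTTTT/1: at [7, 13, 19] ⇒ [8, 14, 20]

All cut coordinates (distinct, sorted): [6, 8, 14, 20, 28, 36, 40, 51, 69, 77]

Fragments:
  6→8: 2 bp
  8→14: 6 bp
  14→20: 6 bp
  20→28: 8 bp
  28→36: 8 bp
  36→40: 4 bp
  40→51: 11 bp
  51→69: 18 bp
  69→77: 8 bp
  77→6 (wrap): 87-77+6 = 16 bp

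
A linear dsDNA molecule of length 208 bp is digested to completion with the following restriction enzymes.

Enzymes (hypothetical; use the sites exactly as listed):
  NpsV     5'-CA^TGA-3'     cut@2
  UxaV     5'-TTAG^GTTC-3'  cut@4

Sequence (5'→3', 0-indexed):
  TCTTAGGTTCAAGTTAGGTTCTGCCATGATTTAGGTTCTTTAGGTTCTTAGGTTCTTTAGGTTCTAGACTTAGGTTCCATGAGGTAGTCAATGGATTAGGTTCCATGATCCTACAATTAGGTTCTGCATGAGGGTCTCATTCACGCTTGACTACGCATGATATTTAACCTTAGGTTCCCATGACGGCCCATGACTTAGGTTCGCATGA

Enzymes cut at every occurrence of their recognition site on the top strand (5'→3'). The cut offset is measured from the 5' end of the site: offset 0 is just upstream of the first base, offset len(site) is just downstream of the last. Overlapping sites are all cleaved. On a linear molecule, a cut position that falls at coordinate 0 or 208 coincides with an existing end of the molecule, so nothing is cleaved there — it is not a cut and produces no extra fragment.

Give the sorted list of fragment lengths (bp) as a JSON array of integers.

[3,6,6,6,7,7,8,8,8,8,9,9,9,10,11,13,15,16,20,29]

Site scan:
  NpsV CATGA/2: at [24, 77, 103, 126, 155, 178, 188, 203] ⇒ [26, 79, 105, 128, 157, 180, 190, 205]
  UxaV TTAGGTTC/4: at [2, 13, 30, 39, 47, 56, 69, 95, 116, 169, 194] ⇒ [6, 17, 34, 43, 51, 60, 73, 99, 120, 173, 198]

Pooled cuts: [6, 17, 26, 34, 43, 51, 60, 73, 79, 99, 105, 120, 128, 157, 173, 180, 190, 198, 205]

Fragment lengths:
  [0,6): 6 bp
  [6,17): 11 bp
  [17,26): 9 bp
  [26,34): 8 bp
  [34,43): 9 bp
  [43,51): 8 bp
  [51,60): 9 bp
  [60,73): 13 bp
  [73,79): 6 bp
  [79,99): 20 bp
  [99,105): 6 bp
  [105,120): 15 bp
  [120,128): 8 bp
  [128,157): 29 bp
  [157,173): 16 bp
  [173,180): 7 bp
  [180,190): 10 bp
  [190,198): 8 bp
  [198,205): 7 bp
  [205,208): 3 bp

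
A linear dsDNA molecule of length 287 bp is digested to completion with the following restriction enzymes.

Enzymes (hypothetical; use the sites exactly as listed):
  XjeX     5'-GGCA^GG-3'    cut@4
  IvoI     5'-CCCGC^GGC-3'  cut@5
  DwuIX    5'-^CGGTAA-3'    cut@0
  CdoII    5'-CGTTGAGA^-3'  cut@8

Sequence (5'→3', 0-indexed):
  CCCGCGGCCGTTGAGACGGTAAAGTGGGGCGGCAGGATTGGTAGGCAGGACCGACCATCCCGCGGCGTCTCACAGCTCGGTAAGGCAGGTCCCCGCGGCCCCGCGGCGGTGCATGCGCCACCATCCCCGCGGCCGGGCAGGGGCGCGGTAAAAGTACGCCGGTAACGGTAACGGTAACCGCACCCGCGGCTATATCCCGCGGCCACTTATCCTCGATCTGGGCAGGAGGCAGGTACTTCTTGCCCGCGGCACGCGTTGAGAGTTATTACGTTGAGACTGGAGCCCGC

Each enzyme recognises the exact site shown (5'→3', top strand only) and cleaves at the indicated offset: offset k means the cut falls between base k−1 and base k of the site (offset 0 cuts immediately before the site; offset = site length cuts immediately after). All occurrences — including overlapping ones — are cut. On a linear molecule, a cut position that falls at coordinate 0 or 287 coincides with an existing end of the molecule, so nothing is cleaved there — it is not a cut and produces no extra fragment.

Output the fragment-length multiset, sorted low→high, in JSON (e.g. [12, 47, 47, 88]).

[5,6,6,6,7,8,9,9,10,11,11,13,13,14,14,14,15,16,16,16,18,24,26]

Scan for sites:
  XjeX GGCAGG/4: at [30, 43, 83, 135, 220, 227] ⇒ [34, 47, 87, 139, 224, 231]
  IvoI CCCGCGGC/5: at [0, 58, 91, 99, 125, 182, 195, 242] ⇒ [5, 63, 96, 104, 130, 187, 200, 247]
  DwuIX CGGTAA/0: at [16, 77, 145, 159, 165, 171] ⇒ [16, 77, 145, 159, 165, 171]
  CdoII CGTTGAGA/8: at [8, 253, 268] ⇒ [16, 261, 276]

All cut coordinates (distinct, sorted): [5, 16, 34, 47, 63, 77, 87, 96, 104, 130, 139, 145, 159, 165, 171, 187, 200, 224, 231, 247, 261, 276]

Fragments:
  [0,5): 5 bp
  [5,16): 11 bp
  [16,34): 18 bp
  [34,47): 13 bp
  [47,63): 16 bp
  [63,77): 14 bp
  [77,87): 10 bp
  [87,96): 9 bp
  [96,104): 8 bp
  [104,130): 26 bp
  [130,139): 9 bp
  [139,145): 6 bp
  [145,159): 14 bp
  [159,165): 6 bp
  [165,171): 6 bp
  [171,187): 16 bp
  [187,200): 13 bp
  [200,224): 24 bp
  [224,231): 7 bp
  [231,247): 16 bp
  [247,261): 14 bp
  [261,276): 15 bp
  [276,287): 11 bp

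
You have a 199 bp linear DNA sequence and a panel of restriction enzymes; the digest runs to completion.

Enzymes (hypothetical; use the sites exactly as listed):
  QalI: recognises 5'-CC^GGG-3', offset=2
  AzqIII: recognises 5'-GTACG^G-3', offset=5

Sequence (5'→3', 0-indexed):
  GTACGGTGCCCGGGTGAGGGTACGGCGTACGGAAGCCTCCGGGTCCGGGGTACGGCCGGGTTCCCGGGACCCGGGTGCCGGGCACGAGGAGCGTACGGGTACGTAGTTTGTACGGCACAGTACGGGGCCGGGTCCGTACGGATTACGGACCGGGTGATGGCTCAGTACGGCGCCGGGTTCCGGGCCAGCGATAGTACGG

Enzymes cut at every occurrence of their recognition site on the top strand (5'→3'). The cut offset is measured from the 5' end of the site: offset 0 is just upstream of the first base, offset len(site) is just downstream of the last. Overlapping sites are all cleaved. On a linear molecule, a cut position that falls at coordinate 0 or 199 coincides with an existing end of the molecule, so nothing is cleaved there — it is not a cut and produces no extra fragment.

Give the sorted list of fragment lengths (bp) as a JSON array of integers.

[1,3,5,5,5,6,6,7,7,7,7,8,8,9,10,11,11,13,17,17,18,18]

Per-enzyme occurrences:
  QalI CCGGG/2: at [9, 38, 44, 55, 63, 70, 77, 127, 149, 172, 179] ⇒ [11, 40, 46, 57, 65, 72, 79, 129, 151, 174, 181]
  AzqIII GTACGG/5: at [0, 19, 26, 49, 92, 109, 119, 135, 164, 193] ⇒ [5, 24, 31, 54, 97, 114, 124, 140, 169, 198]

Pooled cuts: [5, 11, 24, 31, 40, 46, 54, 57, 65, 72, 79, 97, 114, 124, 129, 140, 151, 169, 174, 181, 198]

Fragment lengths:
  [0,5): 5 bp
  [5,11): 6 bp
  [11,24): 13 bp
  [24,31): 7 bp
  [31,40): 9 bp
  [40,46): 6 bp
  [46,54): 8 bp
  [54,57): 3 bp
  [57,65): 8 bp
  [65,72): 7 bp
  [72,79): 7 bp
  [79,97): 18 bp
  [97,114): 17 bp
  [114,124): 10 bp
  [124,129): 5 bp
  [129,140): 11 bp
  [140,151): 11 bp
  [151,169): 18 bp
  [169,174): 5 bp
  [174,181): 7 bp
  [181,198): 17 bp
  [198,199): 1 bp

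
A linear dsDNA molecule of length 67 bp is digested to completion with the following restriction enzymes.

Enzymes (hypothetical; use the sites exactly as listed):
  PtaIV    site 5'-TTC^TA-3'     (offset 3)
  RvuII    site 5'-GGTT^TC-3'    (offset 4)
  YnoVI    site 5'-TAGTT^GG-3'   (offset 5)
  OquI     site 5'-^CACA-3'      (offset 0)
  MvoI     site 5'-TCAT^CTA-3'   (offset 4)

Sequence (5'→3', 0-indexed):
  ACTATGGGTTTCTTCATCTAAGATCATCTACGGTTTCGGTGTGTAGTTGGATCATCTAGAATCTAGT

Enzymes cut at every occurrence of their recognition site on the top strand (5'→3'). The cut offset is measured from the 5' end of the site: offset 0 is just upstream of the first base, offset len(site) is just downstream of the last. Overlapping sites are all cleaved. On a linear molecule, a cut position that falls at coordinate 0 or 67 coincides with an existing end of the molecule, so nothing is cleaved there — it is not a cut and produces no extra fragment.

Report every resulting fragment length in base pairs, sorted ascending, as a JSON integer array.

Site scan:
  PtaIV (TTCTA, off=3): no sites
  RvuII (GGTTTC, off=4): starts [6, 31] → cuts [10, 35]
  YnoVI (TAGTTGG, off=5): starts [43] → cuts [48]
  OquI (CACA, off=0): no sites
  MvoI (TCATCTA, off=4): starts [13, 23, 51] → cuts [17, 27, 55]

Pooled cuts: [10, 17, 27, 35, 48, 55]

Fragments:
  [0,10): 10 bp
  [10,17): 7 bp
  [17,27): 10 bp
  [27,35): 8 bp
  [35,48): 13 bp
  [48,55): 7 bp
  [55,67): 12 bp

[7,7,8,10,10,12,13]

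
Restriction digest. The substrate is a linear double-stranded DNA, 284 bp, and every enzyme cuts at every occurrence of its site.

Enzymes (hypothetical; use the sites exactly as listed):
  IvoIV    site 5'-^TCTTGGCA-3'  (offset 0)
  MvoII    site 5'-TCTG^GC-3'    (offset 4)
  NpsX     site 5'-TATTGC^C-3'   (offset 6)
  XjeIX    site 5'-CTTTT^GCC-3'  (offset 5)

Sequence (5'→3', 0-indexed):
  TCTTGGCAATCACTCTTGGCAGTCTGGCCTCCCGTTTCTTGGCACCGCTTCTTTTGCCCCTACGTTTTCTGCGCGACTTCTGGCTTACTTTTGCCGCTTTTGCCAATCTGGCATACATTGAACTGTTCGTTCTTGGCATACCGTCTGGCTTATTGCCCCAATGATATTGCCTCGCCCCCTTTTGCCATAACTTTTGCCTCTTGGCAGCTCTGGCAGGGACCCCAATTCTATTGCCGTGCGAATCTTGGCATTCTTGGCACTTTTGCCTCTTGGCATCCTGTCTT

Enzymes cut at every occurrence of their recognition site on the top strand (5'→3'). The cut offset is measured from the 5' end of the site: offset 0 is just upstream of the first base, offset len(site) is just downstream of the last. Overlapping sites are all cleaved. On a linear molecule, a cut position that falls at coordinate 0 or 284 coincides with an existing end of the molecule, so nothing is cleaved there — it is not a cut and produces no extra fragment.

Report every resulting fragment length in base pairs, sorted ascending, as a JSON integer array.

Site scan:
  IvoIV TCTTGGCA/0: at [0, 13, 36, 130, 198, 242, 251, 267] ⇒ [13, 36, 130, 198, 242, 251, 267] (position 0 is a terminus of the linear molecule — no cut)
  MvoII TCTGGC/4: at [22, 78, 106, 143, 208] ⇒ [26, 82, 110, 147, 212]
  NpsX TATTGCC/6: at [150, 164, 228] ⇒ [156, 170, 234]
  XjeIX CTTTTGCC/5: at [50, 87, 96, 178, 190, 259] ⇒ [55, 92, 101, 183, 195, 264]

Pooled cuts: [13, 26, 36, 55, 82, 92, 101, 110, 130, 147, 156, 170, 183, 195, 198, 212, 234, 242, 251, 264, 267]

Fragment lengths:
  [0,13): 13 bp
  [13,26): 13 bp
  [26,36): 10 bp
  [36,55): 19 bp
  [55,82): 27 bp
  [82,92): 10 bp
  [92,101): 9 bp
  [101,110): 9 bp
  [110,130): 20 bp
  [130,147): 17 bp
  [147,156): 9 bp
  [156,170): 14 bp
  [170,183): 13 bp
  [183,195): 12 bp
  [195,198): 3 bp
  [198,212): 14 bp
  [212,234): 22 bp
  [234,242): 8 bp
  [242,251): 9 bp
  [251,264): 13 bp
  [264,267): 3 bp
  [267,284): 17 bp

[3,3,8,9,9,9,9,10,10,12,13,13,13,13,14,14,17,17,19,20,22,27]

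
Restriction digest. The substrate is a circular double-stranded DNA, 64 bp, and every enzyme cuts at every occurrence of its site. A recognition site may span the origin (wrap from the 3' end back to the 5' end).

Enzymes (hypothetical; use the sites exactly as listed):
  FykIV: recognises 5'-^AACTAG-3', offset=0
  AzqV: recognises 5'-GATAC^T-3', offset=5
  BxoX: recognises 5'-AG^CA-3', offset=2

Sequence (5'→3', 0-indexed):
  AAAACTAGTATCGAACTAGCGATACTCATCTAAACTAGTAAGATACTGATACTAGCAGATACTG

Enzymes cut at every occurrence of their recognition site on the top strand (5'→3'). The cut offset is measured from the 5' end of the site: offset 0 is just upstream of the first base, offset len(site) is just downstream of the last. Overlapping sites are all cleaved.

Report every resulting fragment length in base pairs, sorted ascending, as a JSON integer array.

[3,4,6,7,7,11,12,14]

Site scan:
  FykIV AACTAG/0: at [2, 13, 32] ⇒ [2, 13, 32]
  AzqV GATACT/5: at [20, 41, 47, 57] ⇒ [25, 46, 52, 62]
  BxoX AGCA/2: at [53] ⇒ [55]

All cut coordinates (distinct, sorted): [2, 13, 25, 32, 46, 52, 55, 62]

Fragment lengths:
  2→13: 11 bp
  13→25: 12 bp
  25→32: 7 bp
  32→46: 14 bp
  46→52: 6 bp
  52→55: 3 bp
  55→62: 7 bp
  62→2 (wrap): 64-62+2 = 4 bp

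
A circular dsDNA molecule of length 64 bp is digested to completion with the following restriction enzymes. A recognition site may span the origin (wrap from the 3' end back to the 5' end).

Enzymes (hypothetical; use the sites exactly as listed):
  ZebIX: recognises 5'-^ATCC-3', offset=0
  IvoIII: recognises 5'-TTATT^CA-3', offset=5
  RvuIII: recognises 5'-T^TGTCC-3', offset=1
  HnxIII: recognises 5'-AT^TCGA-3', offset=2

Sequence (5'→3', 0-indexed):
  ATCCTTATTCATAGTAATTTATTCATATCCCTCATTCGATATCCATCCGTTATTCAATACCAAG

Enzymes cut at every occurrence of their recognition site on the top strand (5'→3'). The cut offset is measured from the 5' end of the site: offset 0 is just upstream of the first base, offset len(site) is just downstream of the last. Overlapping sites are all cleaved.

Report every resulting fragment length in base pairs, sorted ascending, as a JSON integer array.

Per-enzyme occurrences:
  ZebIX (ATCC, off=0): starts [0, 26, 40, 44] → cuts [0, 26, 40, 44]
  IvoIII (TTATTCA, off=5): starts [4, 18, 49] → cuts [9, 23, 54]
  RvuIII (TTGTCC, off=1): no sites
  HnxIII (ATTCGA, off=2): starts [33] → cuts [35]

All cut coordinates (distinct, sorted): [0, 9, 23, 26, 35, 40, 44, 54]

Fragments:
  0→9: 9 bp
  9→23: 14 bp
  23→26: 3 bp
  26→35: 9 bp
  35→40: 5 bp
  40→44: 4 bp
  44→54: 10 bp
  54→0 (wrap): 64-54+0 = 10 bp

[3,4,5,9,9,10,10,14]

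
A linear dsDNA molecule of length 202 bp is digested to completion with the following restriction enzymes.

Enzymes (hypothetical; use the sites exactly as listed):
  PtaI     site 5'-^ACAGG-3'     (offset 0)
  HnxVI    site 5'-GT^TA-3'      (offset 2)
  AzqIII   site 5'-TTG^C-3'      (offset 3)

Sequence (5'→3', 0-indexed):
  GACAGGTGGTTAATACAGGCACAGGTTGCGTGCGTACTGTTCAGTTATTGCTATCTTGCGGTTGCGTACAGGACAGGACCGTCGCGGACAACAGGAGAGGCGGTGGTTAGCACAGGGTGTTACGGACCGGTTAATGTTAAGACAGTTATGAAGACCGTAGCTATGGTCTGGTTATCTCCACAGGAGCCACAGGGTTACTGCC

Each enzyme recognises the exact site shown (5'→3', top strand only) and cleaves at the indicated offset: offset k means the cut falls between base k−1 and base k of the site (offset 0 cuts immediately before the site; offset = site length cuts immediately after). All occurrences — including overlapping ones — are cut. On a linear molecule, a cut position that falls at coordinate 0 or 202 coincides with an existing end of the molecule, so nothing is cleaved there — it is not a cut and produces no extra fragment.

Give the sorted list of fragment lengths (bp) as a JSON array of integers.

[1,3,4,4,5,5,6,6,6,7,7,7,8,8,9,9,9,9,11,17,17,18,26]

Per-enzyme occurrences:
  PtaI (ACAGG, off=0): starts [1, 14, 20, 67, 72, 90, 111, 179, 188] → cuts [1, 14, 20, 67, 72, 90, 111, 179, 188]
  HnxVI (GTTA, off=2): starts [8, 43, 105, 118, 129, 135, 144, 170, 193] → cuts [10, 45, 107, 120, 131, 137, 146, 172, 195]
  AzqIII (TTGC, off=3): starts [25, 47, 55, 61] → cuts [28, 50, 58, 64]

Pooled cuts: [1, 10, 14, 20, 28, 45, 50, 58, 64, 67, 72, 90, 107, 111, 120, 131, 137, 146, 172, 179, 188, 195]

Fragments:
  [0,1): 1 bp
  [1,10): 9 bp
  [10,14): 4 bp
  [14,20): 6 bp
  [20,28): 8 bp
  [28,45): 17 bp
  [45,50): 5 bp
  [50,58): 8 bp
  [58,64): 6 bp
  [64,67): 3 bp
  [67,72): 5 bp
  [72,90): 18 bp
  [90,107): 17 bp
  [107,111): 4 bp
  [111,120): 9 bp
  [120,131): 11 bp
  [131,137): 6 bp
  [137,146): 9 bp
  [146,172): 26 bp
  [172,179): 7 bp
  [179,188): 9 bp
  [188,195): 7 bp
  [195,202): 7 bp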